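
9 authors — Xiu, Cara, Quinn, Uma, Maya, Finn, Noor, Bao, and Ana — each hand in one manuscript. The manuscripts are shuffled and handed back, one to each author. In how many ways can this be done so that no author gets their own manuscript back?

Count assignments avoiding every fixed point. For any j of the 9 authors fixed to their own manuscript, the other 9−j can be arranged in (9−j)! ways.
By inclusion–exclusion this is Σ_{j=0}^{9} (−1)^j C(9,j)·(9−j)!.
Computing: 362880 − 362880 + 181440 − 60480 + 15120 − 3024 + 504 − 72 + 9 − 1 = 133496.

133496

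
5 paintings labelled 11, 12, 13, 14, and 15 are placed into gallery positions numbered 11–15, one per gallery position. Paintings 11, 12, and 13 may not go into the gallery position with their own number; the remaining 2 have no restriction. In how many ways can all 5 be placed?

64

Let Aᵢ (for i ∈ {11, 12, 13}) be the placements that put painting i in its forbidden gallery position. Any j of these fix j positions, leaving (5−j)! ways to fill the rest, and there are C(3,j) ways to pick which j.
By inclusion–exclusion, the number of valid placements is Σ_{j=0}^{3} (−1)^j C(3,j)·(5−j)!.
Computing: 120 − 72 + 18 − 2 = 64.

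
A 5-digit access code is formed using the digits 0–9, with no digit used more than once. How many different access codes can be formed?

30240

Choose and order 5 of the 10 symbols: the first digit has 10 options, the next 9, and so on down to 6.
That product is 10 × 9 × 8 × 7 × 6 = 30240.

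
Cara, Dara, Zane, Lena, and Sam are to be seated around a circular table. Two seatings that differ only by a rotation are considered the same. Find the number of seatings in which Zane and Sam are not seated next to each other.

12

All circular seatings of 5 people number (4)! = 24.
Seatings with Zane beside Sam: treat them as a block with 2 internal orders, giving 2 × (3)! = 12.
Subtracting, 24 − 12 = 12.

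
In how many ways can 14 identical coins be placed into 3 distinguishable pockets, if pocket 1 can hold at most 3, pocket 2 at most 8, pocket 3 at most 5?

By stars and bars, unrestricted non-negative solutions to x_1+…+x_3 = 14 number C(14+2,2) = 120.
Subtract solutions that violate a single cap (substitute x_i' = x_i − (cap_i+1)): x_1 ≥ 4 gives C(12,2) = 66; x_2 ≥ 9 gives C(7,2) = 21; x_3 ≥ 6 gives C(10,2) = 45. Together 132.
Add back pairs where two caps are both exceeded: 3 + 15 + 0 = 18.
By inclusion–exclusion the count is 120 − 132 + 18 = 6.

6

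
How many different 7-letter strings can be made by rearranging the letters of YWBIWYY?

Letter multiplicities in YWBIWYY: B×1, I×1, W×2, Y×3.
So there are 7! / (3!·2!) = 420 distinguishable arrangements.

420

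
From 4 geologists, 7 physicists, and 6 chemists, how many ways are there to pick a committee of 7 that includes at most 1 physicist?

Split by how many physicists are chosen (0 through 1).
Sum: C(7,0)·C(10,7) + C(7,1)·C(10,6) = 120 + 1470 = 1590.

1590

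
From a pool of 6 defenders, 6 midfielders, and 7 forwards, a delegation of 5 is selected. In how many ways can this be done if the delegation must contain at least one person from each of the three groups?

Unrestricted: C(19,5) = 11628 ways to pick any 5 of the 19.
Selections missing a whole group: no defenders → C(13,5) = 1287; no midfielders → C(13,5) = 1287; no forwards → C(12,5) = 792.
Add back selections omitting two groups (i.e. drawn from a single group): C(6,5) + C(6,5) + C(7,5) = 33.
By inclusion–exclusion: 11628 − 3366 + 33 = 8295.

8295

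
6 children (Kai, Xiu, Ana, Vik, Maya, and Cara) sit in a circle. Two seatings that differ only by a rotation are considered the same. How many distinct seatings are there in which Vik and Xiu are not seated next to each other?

Without the restriction there are (5)! = 120 seatings.
Seatings with Vik beside Xiu: treat them as a block with 2 internal orders, giving 2 × (4)! = 48.
Subtracting, 120 − 48 = 72.

72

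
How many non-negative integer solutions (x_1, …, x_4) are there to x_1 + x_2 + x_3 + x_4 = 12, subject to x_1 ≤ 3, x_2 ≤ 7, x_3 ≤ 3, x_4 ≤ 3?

Ignoring the caps, the number of non-negative solutions to x_1+…+x_4 = 12 is C(15,3) = 455.
Subtract solutions that violate a single cap (substitute x_i' = x_i − (cap_i+1)): x_1 ≥ 4 gives C(11,3) = 165; x_2 ≥ 8 gives C(7,3) = 35; x_3 ≥ 4 gives C(11,3) = 165; x_4 ≥ 4 gives C(11,3) = 165. Together 530.
Add back pairs where two caps are both exceeded: 1 + 35 + 35 + 1 + 1 + 35 = 108.
Subtract triples: 0 + 0 + 1 + 0 = 1.
By inclusion–exclusion the count is 455 − 530 + 108 − 1 = 32.

32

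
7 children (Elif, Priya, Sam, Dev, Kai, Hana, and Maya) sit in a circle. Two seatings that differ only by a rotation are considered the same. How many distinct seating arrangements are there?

720

Fix one person's seat to break rotational symmetry; the remaining 6 people can be arranged in (6)! = 720 ways.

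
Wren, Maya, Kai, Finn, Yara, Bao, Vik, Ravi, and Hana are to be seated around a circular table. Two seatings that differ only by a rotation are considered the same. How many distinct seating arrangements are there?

Fix one person's seat to break rotational symmetry; the remaining 8 people can be arranged in (8)! = 40320 ways.

40320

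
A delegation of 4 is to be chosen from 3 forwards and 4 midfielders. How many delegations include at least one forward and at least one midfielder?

34

Unrestricted: C(7,4) = 35 ways to pick any 4 of the 7.
Subtract selections that omit an entire group: no forwards → C(4,4) = 1; no midfielders → C(3,4) = 0.
Both groups omitted at once is impossible, so 35 − 1 = 34.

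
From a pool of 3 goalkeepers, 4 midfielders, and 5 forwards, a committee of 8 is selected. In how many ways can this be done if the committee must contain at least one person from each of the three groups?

485

With no constraint there are C(12,8) = 495 possible selections.
Subtract selections that omit an entire group: no goalkeepers → C(9,8) = 9; no midfielders → C(8,8) = 1; no forwards → C(7,8) = 0.
Add back selections omitting two groups (i.e. drawn from a single group): C(3,8) + C(4,8) + C(5,8) = 0.
By inclusion–exclusion: 495 − 10 + 0 = 485.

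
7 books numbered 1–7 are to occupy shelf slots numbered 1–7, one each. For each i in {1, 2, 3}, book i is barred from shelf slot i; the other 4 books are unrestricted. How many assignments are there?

3216

Let Aᵢ (for i ∈ {1, 2, 3}) be the placements that put book i in its forbidden shelf slot. Any j of these fix j positions, leaving (7−j)! ways to fill the rest, and there are C(3,j) ways to pick which j.
By inclusion–exclusion, the number of valid placements is Σ_{j=0}^{3} (−1)^j C(3,j)·(7−j)!.
Computing: 5040 − 2160 + 360 − 24 = 3216.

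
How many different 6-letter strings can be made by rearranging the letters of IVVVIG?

60

IVVVIG has 6 letters with I appearing twice and V appearing 3 times.
The number of distinct arrangements is 6!/(3!·2!) = 720/12 = 60.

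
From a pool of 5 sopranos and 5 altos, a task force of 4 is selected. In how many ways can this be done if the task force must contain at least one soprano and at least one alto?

200

Unrestricted: C(10,4) = 210 ways to pick any 4 of the 10.
Selections missing a whole group: no sopranos → C(5,4) = 5; no altos → C(5,4) = 5.
Both groups omitted at once is impossible, so 210 − 10 = 200.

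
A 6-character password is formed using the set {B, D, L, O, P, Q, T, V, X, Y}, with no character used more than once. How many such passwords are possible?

Choose and order 6 of the 10 symbols: the first character has 10 options, the next 9, and so on down to 5.
10 × 9 × 8 × 7 × 6 × 5 = 151200.

151200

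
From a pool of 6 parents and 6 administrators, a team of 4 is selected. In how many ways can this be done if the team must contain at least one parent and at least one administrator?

Unrestricted: C(12,4) = 495 ways to pick any 4 of the 12.
Subtract selections that omit an entire group: no parents → C(6,4) = 15; no administrators → C(6,4) = 15.
Both groups omitted at once is impossible, so 495 − 30 = 465.

465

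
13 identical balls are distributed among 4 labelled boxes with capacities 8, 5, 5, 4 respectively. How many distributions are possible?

Ignoring the caps, the number of non-negative solutions to x_1+…+x_4 = 13 is C(16,3) = 560.
Subtract solutions that violate a single cap (substitute x_i' = x_i − (cap_i+1)): x_1 ≥ 9 gives C(7,3) = 35; x_2 ≥ 6 gives C(10,3) = 120; x_3 ≥ 6 gives C(10,3) = 120; x_4 ≥ 5 gives C(11,3) = 165. Together 440.
Add back pairs where two caps are both exceeded: 0 + 0 + 0 + 4 + 10 + 10 = 24.
By inclusion–exclusion the count is 560 − 440 + 24 = 144.

144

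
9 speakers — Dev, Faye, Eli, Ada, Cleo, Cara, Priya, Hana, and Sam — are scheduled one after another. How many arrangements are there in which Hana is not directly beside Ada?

282240

Of the 9! = 362880 arrangements, those with Hana and Ada adjacent number 2 × 8! = 80640 (treat the pair as a block with 2 internal orders).
So 362880 − 80640 = 282240 arrangements keep them apart.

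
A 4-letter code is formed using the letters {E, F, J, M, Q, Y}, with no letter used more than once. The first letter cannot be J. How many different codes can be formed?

300

The first letter has 6−1 = 5 choices (anything except J).
The remaining 3 letters are filled from the other 5 symbols without repetition: 5 × 4 × 3 = 60.
Total: 5 × 60 = 300.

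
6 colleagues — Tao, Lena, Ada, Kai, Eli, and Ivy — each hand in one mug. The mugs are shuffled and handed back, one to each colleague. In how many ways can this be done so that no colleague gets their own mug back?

Count assignments avoiding every fixed point. For any j of the 6 colleagues fixed to their own mug, the other 6−j can be arranged in (6−j)! ways.
By inclusion–exclusion this is Σ_{j=0}^{6} (−1)^j C(6,j)·(6−j)!.
Computing: 720 − 720 + 360 − 120 + 30 − 6 + 1 = 265.

265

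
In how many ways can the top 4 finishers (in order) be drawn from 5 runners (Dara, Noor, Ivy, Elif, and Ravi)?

120

This is an ordered selection of 4 from 5: P(5,4).
That gives 5 × 4 × 3 × 2 = 120.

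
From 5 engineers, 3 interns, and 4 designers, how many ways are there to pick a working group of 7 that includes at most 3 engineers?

Split by how many engineers are chosen (0 through 3).
Sum: C(5,0)·C(7,7) + C(5,1)·C(7,6) + C(5,2)·C(7,5) + C(5,3)·C(7,4) = 1 + 35 + 210 + 350 = 596.

596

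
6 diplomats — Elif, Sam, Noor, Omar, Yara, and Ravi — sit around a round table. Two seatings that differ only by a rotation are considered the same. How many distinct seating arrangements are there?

Fix one person's seat to break rotational symmetry; the remaining 5 people can be arranged in (5)! = 120 ways.

120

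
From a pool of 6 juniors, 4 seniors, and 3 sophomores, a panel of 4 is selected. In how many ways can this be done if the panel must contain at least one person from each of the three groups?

360

With no constraint there are C(13,4) = 715 possible selections.
Subtract selections that omit an entire group: no juniors → C(7,4) = 35; no seniors → C(9,4) = 126; no sophomores → C(10,4) = 210.
Add back selections omitting two groups (i.e. drawn from a single group): C(6,4) + C(4,4) + C(3,4) = 16.
By inclusion–exclusion: 715 − 371 + 16 = 360.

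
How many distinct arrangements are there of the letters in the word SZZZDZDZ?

168

SZZZDZDZ has 8 letters with D appearing twice and Z appearing 5 times.
So there are 8! / (5!·2!) = 168 distinguishable arrangements.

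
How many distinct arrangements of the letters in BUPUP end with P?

With the last slot taken by P, it remains to arrange the other 4 letters (BUUP).
Those 4 letters have U appearing twice, giving (4)!/(2!) = 12.

12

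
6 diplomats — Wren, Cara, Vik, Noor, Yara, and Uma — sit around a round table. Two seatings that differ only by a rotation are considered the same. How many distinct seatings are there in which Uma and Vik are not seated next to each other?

All circular seatings of 6 people number (5)! = 120.
Seatings with Uma beside Vik: treat them as a block with 2 internal orders, giving 2 × (4)! = 48.
Subtracting, 120 − 48 = 72.

72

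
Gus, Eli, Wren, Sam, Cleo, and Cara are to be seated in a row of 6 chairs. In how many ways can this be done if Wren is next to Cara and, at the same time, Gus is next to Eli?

96

Treat {Wren,Cara} as one block (2 orders) and {Gus,Eli} as another (2 orders).
That leaves 4 units to arrange: 2 × 2 × 4! = 4 × 24 = 96.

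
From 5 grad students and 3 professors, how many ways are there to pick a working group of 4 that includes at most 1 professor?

35

Split by how many professors are chosen (0 through 1).
Sum: C(3,0)·C(5,4) + C(3,1)·C(5,3) = 5 + 30 = 35.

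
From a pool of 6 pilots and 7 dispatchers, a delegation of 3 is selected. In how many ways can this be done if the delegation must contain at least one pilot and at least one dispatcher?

231

Unrestricted: C(13,3) = 286 ways to pick any 3 of the 13.
Selections missing a whole group: no pilots → C(7,3) = 35; no dispatchers → C(6,3) = 20.
Both groups omitted at once is impossible, so 286 − 55 = 231.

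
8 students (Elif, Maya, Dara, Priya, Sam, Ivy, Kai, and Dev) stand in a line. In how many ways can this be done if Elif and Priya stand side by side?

Place the 6 others and the Elif-Priya pair as 7 objects in a line; the pair has 2 internal arrangements.
That gives 2 × 7! = 2 × 5040 = 10080.

10080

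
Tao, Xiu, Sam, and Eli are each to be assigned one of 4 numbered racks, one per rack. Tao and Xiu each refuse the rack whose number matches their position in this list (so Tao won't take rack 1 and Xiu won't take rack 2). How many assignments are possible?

Let Aᵢ (for i ∈ {1, 2}) be the placements that put person i in their forbidden rack. Any j of these fix j positions, leaving (4−j)! ways to fill the rest, and there are C(2,j) ways to pick which j.
By inclusion–exclusion, the number of valid placements is Σ_{j=0}^{2} (−1)^j C(2,j)·(4−j)!.
Computing: 24 − 12 + 2 = 14.

14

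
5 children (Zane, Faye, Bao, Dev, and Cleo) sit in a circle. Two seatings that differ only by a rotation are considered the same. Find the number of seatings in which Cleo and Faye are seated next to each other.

12

Treat {Cleo, Faye} as one unit (2 internal orders) and seat the resulting 4 units around the table: (3)! circular arrangements.
So 2 × (3)! = 2 × 6 = 12.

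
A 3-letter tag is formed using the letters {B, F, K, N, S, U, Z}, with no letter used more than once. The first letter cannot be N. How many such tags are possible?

180

The first letter has 7−1 = 6 choices (anything except N).
The remaining 2 letters are filled from the other 6 symbols without repetition: 6 × 5 = 30.
Total: 6 × 30 = 180.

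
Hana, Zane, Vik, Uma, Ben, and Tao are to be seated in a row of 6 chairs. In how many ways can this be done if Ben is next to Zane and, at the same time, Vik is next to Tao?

Treat {Ben,Zane} as one block (2 orders) and {Vik,Tao} as another (2 orders).
That leaves 4 units to arrange: 2 × 2 × 4! = 4 × 24 = 96.

96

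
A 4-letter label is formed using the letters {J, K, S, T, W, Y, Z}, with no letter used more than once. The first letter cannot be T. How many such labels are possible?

The first letter has 7−1 = 6 choices (anything except T).
The remaining 3 letters are filled from the other 6 symbols without repetition: 6 × 5 × 4 = 120.
Total: 6 × 120 = 720.

720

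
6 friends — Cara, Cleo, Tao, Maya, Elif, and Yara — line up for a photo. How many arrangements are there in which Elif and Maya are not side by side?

480

Of the 6! = 720 arrangements, those with Elif and Maya adjacent number 2 × 5! = 240 (treat the pair as a block with 2 internal orders).
Complementary counting: 720 − 240 = 480.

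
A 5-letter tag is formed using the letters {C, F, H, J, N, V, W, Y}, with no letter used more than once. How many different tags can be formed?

Choose and order 5 of the 8 symbols: the first letter has 8 options, the next 7, and so on down to 4.
8 × 7 × 6 × 5 × 4 = 6720.

6720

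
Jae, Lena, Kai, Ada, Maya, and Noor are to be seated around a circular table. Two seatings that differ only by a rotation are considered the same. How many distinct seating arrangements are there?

120

Fix one person's seat to break rotational symmetry; the remaining 5 people can be arranged in (5)! = 120 ways.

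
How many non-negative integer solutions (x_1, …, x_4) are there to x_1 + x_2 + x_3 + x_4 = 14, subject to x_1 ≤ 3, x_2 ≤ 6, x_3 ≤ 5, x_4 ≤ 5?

52

By stars and bars, unrestricted non-negative solutions to x_1+…+x_4 = 14 number C(14+3,3) = 680.
Subtract solutions that violate a single cap (substitute x_i' = x_i − (cap_i+1)): x_1 ≥ 4 gives C(13,3) = 286; x_2 ≥ 7 gives C(10,3) = 120; x_3 ≥ 6 gives C(11,3) = 165; x_4 ≥ 6 gives C(11,3) = 165. Together 736.
Add back pairs where two caps are both exceeded: 20 + 35 + 35 + 4 + 4 + 10 = 108.
By inclusion–exclusion the count is 680 − 736 + 108 = 52.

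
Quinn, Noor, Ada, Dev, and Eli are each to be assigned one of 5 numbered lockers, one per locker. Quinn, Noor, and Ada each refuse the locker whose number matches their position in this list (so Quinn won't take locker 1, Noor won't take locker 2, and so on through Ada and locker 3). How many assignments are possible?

Let Aᵢ (for i ∈ {1, 2, 3}) be the placements that put person i in their forbidden locker. Any j of these fix j positions, leaving (5−j)! ways to fill the rest, and there are C(3,j) ways to pick which j.
By inclusion–exclusion, the number of valid placements is Σ_{j=0}^{3} (−1)^j C(3,j)·(5−j)!.
Computing: 120 − 72 + 18 − 2 = 64.

64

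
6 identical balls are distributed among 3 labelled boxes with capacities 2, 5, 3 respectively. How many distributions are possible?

11

By stars and bars, unrestricted non-negative solutions to x_1+…+x_3 = 6 number C(6+2,2) = 28.
Subtract solutions that violate a single cap (substitute x_i' = x_i − (cap_i+1)): x_1 ≥ 3 gives C(5,2) = 10; x_2 ≥ 6 gives C(2,2) = 1; x_3 ≥ 4 gives C(4,2) = 6. Together 17.
No two caps can be exceeded simultaneously, so the pair terms are all 0.
By inclusion–exclusion the count is 28 − 17 + 0 = 11.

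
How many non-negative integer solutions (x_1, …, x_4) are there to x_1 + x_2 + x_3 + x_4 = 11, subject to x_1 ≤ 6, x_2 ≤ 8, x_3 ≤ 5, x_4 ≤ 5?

207

Ignoring the caps, the number of non-negative solutions to x_1+…+x_4 = 11 is C(14,3) = 364.
Subtract solutions that violate a single cap (substitute x_i' = x_i − (cap_i+1)): x_1 ≥ 7 gives C(7,3) = 35; x_2 ≥ 9 gives C(5,3) = 10; x_3 ≥ 6 gives C(8,3) = 56; x_4 ≥ 6 gives C(8,3) = 56. Together 157.
No two caps can be exceeded simultaneously, so the pair terms are all 0.
By inclusion–exclusion the count is 364 − 157 + 0 = 207.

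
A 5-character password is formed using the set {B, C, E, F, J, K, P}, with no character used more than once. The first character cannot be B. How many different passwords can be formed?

2160

The first character has 7−1 = 6 choices (anything except B).
The remaining 4 characters are filled from the other 6 symbols without repetition: 6 × 5 × 4 × 3 = 360.
Total: 6 × 360 = 2160.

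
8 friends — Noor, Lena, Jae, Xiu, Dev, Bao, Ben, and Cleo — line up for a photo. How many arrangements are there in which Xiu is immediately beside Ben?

10080

Glue Xiu and Ben into one block (2 internal orders), leaving 7 units to arrange in a row.
So the count is 2·(7)! = 10080.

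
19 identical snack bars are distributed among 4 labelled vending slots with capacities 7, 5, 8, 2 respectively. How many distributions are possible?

Ignoring the caps, the number of non-negative solutions to x_1+…+x_4 = 19 is C(22,3) = 1540.
Subtract solutions that violate a single cap (substitute x_i' = x_i − (cap_i+1)): x_1 ≥ 8 gives C(14,3) = 364; x_2 ≥ 6 gives C(16,3) = 560; x_3 ≥ 9 gives C(13,3) = 286; x_4 ≥ 3 gives C(19,3) = 969. Together 2179.
Add back pairs where two caps are both exceeded: 56 + 10 + 165 + 35 + 286 + 120 = 672.
Subtract triples: 0 + 10 + 0 + 4 = 14.
By inclusion–exclusion the count is 1540 − 2179 + 672 − 14 = 19.

19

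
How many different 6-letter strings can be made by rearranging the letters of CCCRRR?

20

CCCRRR has 6 letters with C appearing 3 times and R appearing 3 times.
Dividing 6! = 720 by 3!·3! = 36 for the repeated letters gives 20.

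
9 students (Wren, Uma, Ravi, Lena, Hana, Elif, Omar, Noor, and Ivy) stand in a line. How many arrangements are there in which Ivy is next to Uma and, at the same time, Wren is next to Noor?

Treat {Ivy,Uma} as one block (2 orders) and {Wren,Noor} as another (2 orders).
That leaves 7 units to arrange: 2 × 2 × 7! = 4 × 5040 = 20160.

20160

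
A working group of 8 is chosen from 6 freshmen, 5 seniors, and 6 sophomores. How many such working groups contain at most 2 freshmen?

9075

Split by how many freshmen are chosen (0 through 2).
Sum: C(6,0)·C(11,8) + C(6,1)·C(11,7) + C(6,2)·C(11,6) = 165 + 1980 + 6930 = 9075.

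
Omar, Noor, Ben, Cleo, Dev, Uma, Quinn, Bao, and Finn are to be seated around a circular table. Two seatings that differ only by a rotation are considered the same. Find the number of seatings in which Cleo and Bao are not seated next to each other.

Without the restriction there are (8)! = 40320 seatings.
Seatings with Cleo beside Bao: treat them as a block with 2 internal orders, giving 2 × (7)! = 10080.
Subtracting, 40320 − 10080 = 30240.

30240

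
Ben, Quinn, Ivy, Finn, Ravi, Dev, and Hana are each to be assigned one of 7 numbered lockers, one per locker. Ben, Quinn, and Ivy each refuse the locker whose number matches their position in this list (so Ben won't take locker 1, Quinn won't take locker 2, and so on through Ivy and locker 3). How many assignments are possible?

Let Aᵢ (for i ∈ {1, 2, 3}) be the placements that put person i in their forbidden locker. Any j of these fix j positions, leaving (7−j)! ways to fill the rest, and there are C(3,j) ways to pick which j.
By inclusion–exclusion, the number of valid placements is Σ_{j=0}^{3} (−1)^j C(3,j)·(7−j)!.
Computing: 5040 − 2160 + 360 − 24 = 3216.

3216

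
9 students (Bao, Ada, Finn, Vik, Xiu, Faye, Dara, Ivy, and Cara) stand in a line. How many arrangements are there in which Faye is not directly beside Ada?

There are 9! = 362880 arrangements in all. If Faye and Ada are adjacent, merging them into one block gives 2·(8)! = 80640 arrangements.
Complementary counting: 362880 − 80640 = 282240.

282240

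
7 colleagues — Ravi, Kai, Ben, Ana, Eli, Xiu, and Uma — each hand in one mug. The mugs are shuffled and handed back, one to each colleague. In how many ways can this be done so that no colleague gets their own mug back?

This is the derangement count D_7: permutations of 7 items with no fixed point.
By inclusion–exclusion this is Σ_{j=0}^{7} (−1)^j C(7,j)·(7−j)!.
Computing: 5040 − 5040 + 2520 − 840 + 210 − 42 + 7 − 1 = 1854.

1854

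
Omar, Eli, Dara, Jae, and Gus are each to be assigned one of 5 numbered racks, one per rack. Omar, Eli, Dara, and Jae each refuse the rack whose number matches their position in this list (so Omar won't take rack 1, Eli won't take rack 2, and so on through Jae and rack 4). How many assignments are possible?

53

Let Aᵢ (for 1 ≤ i ≤ 4) be the placements that put person i in their forbidden rack. Any j of these fix j positions, leaving (5−j)! ways to fill the rest, and there are C(4,j) ways to pick which j.
By inclusion–exclusion, the number of valid placements is Σ_{j=0}^{4} (−1)^j C(4,j)·(5−j)!.
Computing: 120 − 96 + 36 − 8 + 1 = 53.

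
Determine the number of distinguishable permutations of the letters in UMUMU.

Letter multiplicities in UMUMU: M×2, U×3.
So there are 5! / (3!·2!) = 10 distinguishable arrangements.

10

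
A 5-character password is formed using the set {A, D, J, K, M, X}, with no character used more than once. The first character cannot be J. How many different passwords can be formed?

600

The first character has 6−1 = 5 choices (anything except J).
The remaining 4 characters are filled from the other 5 symbols without repetition: 5 × 4 × 3 × 2 = 120.
Total: 5 × 120 = 600.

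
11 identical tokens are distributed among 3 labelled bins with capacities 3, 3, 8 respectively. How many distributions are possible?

Ignoring the caps, the number of non-negative solutions to x_1+…+x_3 = 11 is C(13,2) = 78.
Subtract solutions that violate a single cap (substitute x_i' = x_i − (cap_i+1)): x_1 ≥ 4 gives C(9,2) = 36; x_2 ≥ 4 gives C(9,2) = 36; x_3 ≥ 9 gives C(4,2) = 6. Together 78.
Add back pairs where two caps are both exceeded: 10 + 0 + 0 = 10.
By inclusion–exclusion the count is 78 − 78 + 10 = 10.

10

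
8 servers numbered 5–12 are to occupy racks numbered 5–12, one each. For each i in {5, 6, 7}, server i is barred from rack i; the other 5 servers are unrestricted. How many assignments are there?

Let Aᵢ (for i ∈ {5, 6, 7}) be the placements that put server i in its forbidden rack. Any j of these fix j positions, leaving (8−j)! ways to fill the rest, and there are C(3,j) ways to pick which j.
By inclusion–exclusion, the number of valid placements is Σ_{j=0}^{3} (−1)^j C(3,j)·(8−j)!.
Computing: 40320 − 15120 + 2160 − 120 = 27240.

27240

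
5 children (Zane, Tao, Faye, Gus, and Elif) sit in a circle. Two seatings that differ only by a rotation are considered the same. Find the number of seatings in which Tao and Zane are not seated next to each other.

Without the restriction there are (4)! = 24 seatings.
Those with Tao next to Zane: fuse the pair into one unit and seat 4 units around a circle — 2·(3)! = 12.
Subtracting, 24 − 12 = 12.

12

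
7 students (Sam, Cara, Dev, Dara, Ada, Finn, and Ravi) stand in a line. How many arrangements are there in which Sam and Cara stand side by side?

Place the 5 others and the Sam-Cara pair as 6 objects in a line; the pair has 2 internal arrangements.
So the count is 2·(6)! = 1440.

1440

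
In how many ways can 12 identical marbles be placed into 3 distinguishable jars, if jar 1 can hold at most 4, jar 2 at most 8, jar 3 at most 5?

Without the upper bounds there are C(14,2) = 91 ways to split 12 among 3 jars.
Subtract solutions that violate a single cap (substitute x_i' = x_i − (cap_i+1)): x_1 ≥ 5 gives C(9,2) = 36; x_2 ≥ 9 gives C(5,2) = 10; x_3 ≥ 6 gives C(8,2) = 28. Together 74.
Add back pairs where two caps are both exceeded: 0 + 3 + 0 = 3.
By inclusion–exclusion the count is 91 − 74 + 3 = 20.

20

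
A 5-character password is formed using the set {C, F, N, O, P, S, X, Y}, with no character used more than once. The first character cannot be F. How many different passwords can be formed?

5880

The first character has 8−1 = 7 choices (anything except F).
The remaining 4 characters are filled from the other 7 symbols without repetition: 7 × 6 × 5 × 4 = 840.
Total: 7 × 840 = 5880.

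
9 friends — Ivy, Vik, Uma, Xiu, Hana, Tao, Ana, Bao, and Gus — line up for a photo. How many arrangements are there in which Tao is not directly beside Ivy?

282240

Of the 9! = 362880 arrangements, those with Tao and Ivy adjacent number 2 × 8! = 80640 (treat the pair as a block with 2 internal orders).
Complementary counting: 362880 − 80640 = 282240.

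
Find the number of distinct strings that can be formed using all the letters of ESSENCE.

The 7 letters of ESSENCE have repeats: E appearing 3 times and S appearing twice.
The number of distinct arrangements is 7!/(3!·2!) = 5040/12 = 420.

420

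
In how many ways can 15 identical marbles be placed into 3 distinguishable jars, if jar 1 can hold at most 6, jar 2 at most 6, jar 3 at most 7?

Ignoring the caps, the number of non-negative solutions to x_1+…+x_3 = 15 is C(17,2) = 136.
Subtract solutions that violate a single cap (substitute x_i' = x_i − (cap_i+1)): x_1 ≥ 7 gives C(10,2) = 45; x_2 ≥ 7 gives C(10,2) = 45; x_3 ≥ 8 gives C(9,2) = 36. Together 126.
Add back pairs where two caps are both exceeded: 3 + 1 + 1 = 5.
By inclusion–exclusion the count is 136 − 126 + 5 = 15.

15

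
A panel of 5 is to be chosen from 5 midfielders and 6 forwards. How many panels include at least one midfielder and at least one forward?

455

Unrestricted: C(11,5) = 462 ways to pick any 5 of the 11.
Selections missing a whole group: no midfielders → C(6,5) = 6; no forwards → C(5,5) = 1.
Both groups omitted at once is impossible, so 462 − 7 = 455.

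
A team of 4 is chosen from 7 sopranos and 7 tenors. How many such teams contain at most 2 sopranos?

Split by how many sopranos are chosen (0 through 2).
Sum: C(7,0)·C(7,4) + C(7,1)·C(7,3) + C(7,2)·C(7,2) = 35 + 245 + 441 = 721.

721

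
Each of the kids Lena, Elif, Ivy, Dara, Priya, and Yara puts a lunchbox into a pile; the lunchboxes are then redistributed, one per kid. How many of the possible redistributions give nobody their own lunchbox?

This is the derangement count D_6: permutations of 6 items with no fixed point.
By inclusion–exclusion this is Σ_{j=0}^{6} (−1)^j C(6,j)·(6−j)!.
Computing: 720 − 720 + 360 − 120 + 30 − 6 + 1 = 265.

265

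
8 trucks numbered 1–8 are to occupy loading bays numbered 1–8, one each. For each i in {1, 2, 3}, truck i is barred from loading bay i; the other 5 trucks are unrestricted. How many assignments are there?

Let Aᵢ (for i ∈ {1, 2, 3}) be the placements that put truck i in its forbidden loading bay. Any j of these fix j positions, leaving (8−j)! ways to fill the rest, and there are C(3,j) ways to pick which j.
By inclusion–exclusion, the number of valid placements is Σ_{j=0}^{3} (−1)^j C(3,j)·(8−j)!.
Computing: 40320 − 15120 + 2160 − 120 = 27240.

27240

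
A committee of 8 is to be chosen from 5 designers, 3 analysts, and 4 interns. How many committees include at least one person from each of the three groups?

Total 8-person selections from all 12: C(12,8) = 495.
Selections missing a whole group: no designers → C(7,8) = 0; no analysts → C(9,8) = 9; no interns → C(8,8) = 1.
Add back selections omitting two groups (i.e. drawn from a single group): C(5,8) + C(3,8) + C(4,8) = 0.
By inclusion–exclusion: 495 − 10 + 0 = 485.

485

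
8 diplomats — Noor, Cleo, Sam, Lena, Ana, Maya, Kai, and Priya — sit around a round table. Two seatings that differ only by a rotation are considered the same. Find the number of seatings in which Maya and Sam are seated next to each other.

Glue Maya and Sam into a block (2 internal orders). Seating 7 units around a circle gives (6)! arrangements.
So 2 × (6)! = 2 × 720 = 1440.

1440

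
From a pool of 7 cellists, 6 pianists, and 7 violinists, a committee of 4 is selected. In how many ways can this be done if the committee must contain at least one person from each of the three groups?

Total 4-person selections from all 20: C(20,4) = 4845.
Selections missing a whole group: no cellists → C(13,4) = 715; no pianists → C(14,4) = 1001; no violinists → C(13,4) = 715.
Add back selections omitting two groups (i.e. drawn from a single group): C(7,4) + C(6,4) + C(7,4) = 85.
By inclusion–exclusion: 4845 − 2431 + 85 = 2499.

2499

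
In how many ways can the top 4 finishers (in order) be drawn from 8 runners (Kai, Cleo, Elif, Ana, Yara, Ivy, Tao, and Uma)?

This is an ordered selection of 4 from 8: P(8,4).
That gives 8 × 7 × 6 × 5 = 1680.

1680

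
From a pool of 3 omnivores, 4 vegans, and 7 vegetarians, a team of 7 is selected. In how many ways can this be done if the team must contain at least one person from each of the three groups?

2982

With no constraint there are C(14,7) = 3432 possible selections.
Subtract selections that omit an entire group: no omnivores → C(11,7) = 330; no vegans → C(10,7) = 120; no vegetarians → C(7,7) = 1.
Add back selections omitting two groups (i.e. drawn from a single group): C(3,7) + C(4,7) + C(7,7) = 1.
By inclusion–exclusion: 3432 − 451 + 1 = 2982.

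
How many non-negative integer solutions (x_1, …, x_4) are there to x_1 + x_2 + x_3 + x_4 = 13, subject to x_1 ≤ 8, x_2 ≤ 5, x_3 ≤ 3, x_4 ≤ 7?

154

By stars and bars, unrestricted non-negative solutions to x_1+…+x_4 = 13 number C(13+3,3) = 560.
Subtract solutions that violate a single cap (substitute x_i' = x_i − (cap_i+1)): x_1 ≥ 9 gives C(7,3) = 35; x_2 ≥ 6 gives C(10,3) = 120; x_3 ≥ 4 gives C(12,3) = 220; x_4 ≥ 8 gives C(8,3) = 56. Together 431.
Add back pairs where two caps are both exceeded: 0 + 1 + 0 + 20 + 0 + 4 = 25.
By inclusion–exclusion the count is 560 − 431 + 25 = 154.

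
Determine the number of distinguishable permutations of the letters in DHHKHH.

30

The 6 letters of DHHKHH have repeats: H appearing 4 times.
The number of distinct arrangements is 6!/(4!) = 720/24 = 30.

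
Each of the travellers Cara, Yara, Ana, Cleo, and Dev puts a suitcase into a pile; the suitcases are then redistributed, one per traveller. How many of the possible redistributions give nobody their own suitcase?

Count assignments avoiding every fixed point. For any j of the 5 travellers fixed to their own suitcase, the other 5−j can be arranged in (5−j)! ways.
By inclusion–exclusion this is Σ_{j=0}^{5} (−1)^j C(5,j)·(5−j)!.
Computing: 120 − 120 + 60 − 20 + 5 − 1 = 44.

44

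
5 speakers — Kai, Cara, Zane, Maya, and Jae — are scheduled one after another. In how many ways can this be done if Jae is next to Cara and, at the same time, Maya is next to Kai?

Treat {Jae,Cara} as one block (2 orders) and {Maya,Kai} as another (2 orders).
That leaves 3 units to arrange: 2 × 2 × 3! = 4 × 6 = 24.

24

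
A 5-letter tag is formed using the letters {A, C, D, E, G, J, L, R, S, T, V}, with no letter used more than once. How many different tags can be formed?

55440

Choose and order 5 of the 11 symbols: the first letter has 11 options, the next 10, and so on down to 7.
That product is 11 × 10 × 9 × 8 × 7 = 55440.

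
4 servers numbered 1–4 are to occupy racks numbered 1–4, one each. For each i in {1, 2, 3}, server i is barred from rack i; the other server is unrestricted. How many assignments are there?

11

Let Aᵢ (for i ∈ {1, 2, 3}) be the placements that put server i in its forbidden rack. Any j of these fix j positions, leaving (4−j)! ways to fill the rest, and there are C(3,j) ways to pick which j.
By inclusion–exclusion, the number of valid placements is Σ_{j=0}^{3} (−1)^j C(3,j)·(4−j)!.
Computing: 24 − 18 + 6 − 1 = 11.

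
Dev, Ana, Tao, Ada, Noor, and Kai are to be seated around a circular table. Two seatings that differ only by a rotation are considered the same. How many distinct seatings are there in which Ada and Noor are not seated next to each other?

All circular seatings of 6 people number (5)! = 120.
Those with Ada next to Noor: fuse the pair into one unit and seat 5 units around a circle — 2·(4)! = 48.
Subtracting, 120 − 48 = 72.

72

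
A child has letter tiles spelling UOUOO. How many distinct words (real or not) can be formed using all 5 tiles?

The 5 letters of UOUOO have repeats: O appearing 3 times and U appearing twice.
The number of distinct arrangements is 5!/(3!·2!) = 120/12 = 10.

10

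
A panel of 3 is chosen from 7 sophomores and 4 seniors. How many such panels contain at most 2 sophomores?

130

Split by how many sophomores are chosen (0 through 2).
Sum: C(7,0)·C(4,3) + C(7,1)·C(4,2) + C(7,2)·C(4,1) = 4 + 42 + 84 = 130.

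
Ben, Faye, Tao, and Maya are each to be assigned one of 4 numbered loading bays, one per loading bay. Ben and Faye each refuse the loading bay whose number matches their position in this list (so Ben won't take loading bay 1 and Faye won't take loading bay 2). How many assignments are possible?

14

Let Aᵢ (for i ∈ {1, 2}) be the placements that put person i in their forbidden loading bay. Any j of these fix j positions, leaving (4−j)! ways to fill the rest, and there are C(2,j) ways to pick which j.
By inclusion–exclusion, the number of valid placements is Σ_{j=0}^{2} (−1)^j C(2,j)·(4−j)!.
Computing: 24 − 12 + 2 = 14.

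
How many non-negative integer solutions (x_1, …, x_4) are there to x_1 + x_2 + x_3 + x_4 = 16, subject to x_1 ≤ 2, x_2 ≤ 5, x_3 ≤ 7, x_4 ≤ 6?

31

Without the upper bounds there are C(19,3) = 969 ways to split 16 among 4 variables.
Subtract solutions that violate a single cap (substitute x_i' = x_i − (cap_i+1)): x_1 ≥ 3 gives C(16,3) = 560; x_2 ≥ 6 gives C(13,3) = 286; x_3 ≥ 8 gives C(11,3) = 165; x_4 ≥ 7 gives C(12,3) = 220. Together 1231.
Add back pairs where two caps are both exceeded: 120 + 56 + 84 + 10 + 20 + 4 = 294.
Subtract triples: 0 + 1 + 0 + 0 = 1.
By inclusion–exclusion the count is 969 − 1231 + 294 − 1 = 31.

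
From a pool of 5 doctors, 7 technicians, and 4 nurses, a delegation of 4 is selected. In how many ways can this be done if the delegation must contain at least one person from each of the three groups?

Unrestricted: C(16,4) = 1820 ways to pick any 4 of the 16.
Subtract selections that omit an entire group: no doctors → C(11,4) = 330; no technicians → C(9,4) = 126; no nurses → C(12,4) = 495.
Add back selections omitting two groups (i.e. drawn from a single group): C(5,4) + C(7,4) + C(4,4) = 41.
By inclusion–exclusion: 1820 − 951 + 41 = 910.

910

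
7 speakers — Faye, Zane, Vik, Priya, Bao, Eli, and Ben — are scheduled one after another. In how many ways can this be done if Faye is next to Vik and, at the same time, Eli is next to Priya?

Treat {Faye,Vik} as one block (2 orders) and {Eli,Priya} as another (2 orders).
That leaves 5 units to arrange: 2 × 2 × 5! = 4 × 120 = 480.

480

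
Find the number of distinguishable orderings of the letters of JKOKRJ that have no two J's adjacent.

120

Total arrangements of JKOKRJ: 6!/(2!·2!) = 180.
Arrangements with the J's together: treat JJ as one letter, giving (5)!/(2!) = 60.
Hence 180 − 60 = 120.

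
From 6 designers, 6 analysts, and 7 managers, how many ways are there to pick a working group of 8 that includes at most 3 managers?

53163

Split by how many managers are chosen (0 through 3).
Sum: C(7,0)·C(12,8) + C(7,1)·C(12,7) + C(7,2)·C(12,6) + C(7,3)·C(12,5) = 495 + 5544 + 19404 + 27720 = 53163.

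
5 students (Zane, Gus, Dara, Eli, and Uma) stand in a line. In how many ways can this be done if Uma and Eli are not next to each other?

Of the 5! = 120 arrangements, those with Uma and Eli adjacent number 2 × 4! = 48 (treat the pair as a block with 2 internal orders).
So 120 − 48 = 72 arrangements keep them apart.

72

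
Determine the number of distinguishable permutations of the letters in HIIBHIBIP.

3780

HIIBHIBIP has 9 letters with B appearing twice, H appearing twice, and I appearing 4 times.
Dividing 9! = 362880 by 4!·2!·2! = 96 for the repeated letters gives 3780.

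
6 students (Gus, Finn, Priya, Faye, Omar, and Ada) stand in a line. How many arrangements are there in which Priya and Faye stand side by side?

Place the 4 others and the Priya-Faye pair as 5 objects in a line; the pair has 2 internal arrangements.
That gives 2 × 5! = 2 × 120 = 240.

240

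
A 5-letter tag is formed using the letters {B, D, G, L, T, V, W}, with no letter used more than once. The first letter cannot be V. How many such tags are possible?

2160

The first letter has 7−1 = 6 choices (anything except V).
The remaining 4 letters are filled from the other 6 symbols without repetition: 6 × 5 × 4 × 3 = 360.
Total: 6 × 360 = 2160.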